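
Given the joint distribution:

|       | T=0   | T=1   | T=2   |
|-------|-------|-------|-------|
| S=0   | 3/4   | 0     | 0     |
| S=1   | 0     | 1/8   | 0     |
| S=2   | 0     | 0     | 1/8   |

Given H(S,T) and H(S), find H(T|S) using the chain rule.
From the chain rule: H(S,T) = H(S) + H(T|S)
Therefore: H(T|S) = H(S,T) - H(S)

H(S,T) = -[(3/4)·log₂(3/4) + (1/8)·log₂(1/8) + (1/8)·log₂(1/8)]
  = 0.3113 + 0.3750 + 0.3750
  = 1.0613 bits
Marginal P(S) (row sums):
  P(S=0) = 3/4 + 0 + 0 = 3/4
  P(S=1) = 0 + 1/8 + 0 = 1/8
  P(S=2) = 0 + 0 + 1/8 = 1/8
H(S) = -[(3/4)·log₂(3/4) + (1/8)·log₂(1/8) + (1/8)·log₂(1/8)]
  = 0.3113 + 0.3750 + 0.3750
  = 1.0613 bits

H(T|S) = 1.0613 - 1.0613 = 0.0000 bits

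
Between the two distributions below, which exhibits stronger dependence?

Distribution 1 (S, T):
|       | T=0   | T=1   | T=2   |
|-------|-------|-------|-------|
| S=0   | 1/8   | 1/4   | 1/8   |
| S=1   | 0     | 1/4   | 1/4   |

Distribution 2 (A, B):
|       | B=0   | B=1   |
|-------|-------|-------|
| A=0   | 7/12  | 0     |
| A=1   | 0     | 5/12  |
Distribution 1 (S, T):
Marginal P(S) (row sums):
  P(S=0) = 1/8 + 1/4 + 1/8 = 1/2
  P(S=1) = 0 + 1/4 + 1/4 = 1/2
Marginal P(T) (column sums):
  P(T=0) = 1/8 + 0 = 1/8
  P(T=1) = 1/4 + 1/4 = 1/2
  P(T=2) = 1/8 + 1/4 = 3/8

H(S) = -[(1/2)·log₂(1/2) + (1/2)·log₂(1/2)]
  = 0.5000 + 0.5000
  = 1.0000 bits
H(T) = -[(1/8)·log₂(1/8) + (1/2)·log₂(1/2) + (3/8)·log₂(3/8)]
  = 0.3750 + 0.5000 + 0.5306
  = 1.4056 bits
H(S,T) = -[(1/8)·log₂(1/8) + (1/4)·log₂(1/4) + (1/8)·log₂(1/8) + (1/4)·log₂(1/4) + (1/4)·log₂(1/4)]
  = 0.3750 + 0.5000 + 0.3750 + 0.5000 + 0.5000
  = 2.2500 bits

I(S;T) = H(S) + H(T) - H(S,T)
  = 1.0000 + 1.4056 - 2.2500
  = 0.1556 bits

Distribution 2 (A, B):
Marginal P(A) (row sums):
  P(A=0) = 7/12 + 0 = 7/12
  P(A=1) = 0 + 5/12 = 5/12
Marginal P(B) (column sums):
  P(B=0) = 7/12 + 0 = 7/12
  P(B=1) = 0 + 5/12 = 5/12

H(A) = -[(7/12)·log₂(7/12) + (5/12)·log₂(5/12)]
  = 0.4536 + 0.5263
  = 0.9799 bits
H(B) = -[(7/12)·log₂(7/12) + (5/12)·log₂(5/12)]
  = 0.4536 + 0.5263
  = 0.9799 bits
H(A,B) = -[(7/12)·log₂(7/12) + (5/12)·log₂(5/12)]
  = 0.4536 + 0.5263
  = 0.9799 bits

I(A;B) = H(A) + H(B) - H(A,B)
  = 0.9799 + 0.9799 - 0.9799
  = 0.9799 bits

I(A;B) = 0.9799 bits > I(S;T) = 0.1556 bits, so (A, B) has the higher mutual information (stronger dependence).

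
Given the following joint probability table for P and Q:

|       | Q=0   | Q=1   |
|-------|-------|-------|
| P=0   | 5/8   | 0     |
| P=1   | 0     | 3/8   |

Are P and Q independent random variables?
Marginal P(P) (row sums):
  P(P=0) = 5/8 + 0 = 5/8
  P(P=1) = 0 + 3/8 = 3/8
Marginal P(Q) (column sums):
  P(Q=0) = 5/8 + 0 = 5/8
  P(Q=1) = 0 + 3/8 = 3/8

P and Q are independent iff P(P=i,Q=j) = P(P=i)·P(Q=j) for every cell.
  P(P=0)·P(Q=0) = 5/8 × 5/8 = 25/64, but P(P=0,Q=0) = 5/8 ✗

No, P and Q are not independent. Quantitatively, I(P;Q) > 0:

H(P) = -[(5/8)·log₂(5/8) + (3/8)·log₂(3/8)]
  = 0.4238 + 0.5306
  = 0.9544 bits
H(Q) = -[(5/8)·log₂(5/8) + (3/8)·log₂(3/8)]
  = 0.4238 + 0.5306
  = 0.9544 bits
H(P,Q) = -[(5/8)·log₂(5/8) + (3/8)·log₂(3/8)]
  = 0.4238 + 0.5306
  = 0.9544 bits
I(P;Q) = H(P) + H(Q) - H(P,Q) = 0.9544 + 0.9544 - 0.9544 = 0.9544 bits > 0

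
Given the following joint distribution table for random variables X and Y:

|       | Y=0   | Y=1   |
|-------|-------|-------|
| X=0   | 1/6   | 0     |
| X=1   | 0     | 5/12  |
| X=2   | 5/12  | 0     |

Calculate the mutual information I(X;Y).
Marginal P(X) (row sums):
  P(X=0) = 1/6 + 0 = 1/6
  P(X=1) = 0 + 5/12 = 5/12
  P(X=2) = 5/12 + 0 = 5/12
Marginal P(Y) (column sums):
  P(Y=0) = 1/6 + 0 + 5/12 = 7/12
  P(Y=1) = 0 + 5/12 + 0 = 5/12

H(X) = -[(1/6)·log₂(1/6) + (5/12)·log₂(5/12) + (5/12)·log₂(5/12)]
  = 0.4308 + 0.5263 + 0.5263
  = 1.4834 bits
H(Y) = -[(7/12)·log₂(7/12) + (5/12)·log₂(5/12)]
  = 0.4536 + 0.5263
  = 0.9799 bits
H(X,Y) = -[(1/6)·log₂(1/6) + (5/12)·log₂(5/12) + (5/12)·log₂(5/12)]
  = 0.4308 + 0.5263 + 0.5263
  = 1.4834 bits

I(X;Y) = H(X) + H(Y) - H(X,Y)
  = 1.4834 + 0.9799 - 1.4834
  = 0.9799 bits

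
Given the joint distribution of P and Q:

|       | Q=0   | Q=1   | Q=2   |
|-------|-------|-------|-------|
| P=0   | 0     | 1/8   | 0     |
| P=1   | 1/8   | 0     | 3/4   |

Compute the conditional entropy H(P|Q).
Marginal P(Q) (column sums):
  P(Q=0) = 0 + 1/8 = 1/8
  P(Q=1) = 1/8 + 0 = 1/8
  P(Q=2) = 0 + 3/4 = 3/4

H(P|Q) = -Σ P(P,Q)·log₂ P(P|Q), where P(P|Q) = P(P,Q) / P(Q)
  (cells with P(P,Q) = 0 contribute 0)
  (P=0,Q=1): P(P|Q) = (1/8)/(1/8) = 1;  -(1/8)·log₂(1) = 0.0000
  (P=1,Q=0): P(P|Q) = (1/8)/(1/8) = 1;  -(1/8)·log₂(1) = 0.0000
  (P=1,Q=2): P(P|Q) = (3/4)/(3/4) = 1;  -(3/4)·log₂(1) = 0.0000
H(P|Q) = 0.0000 + 0.0000 + 0.0000
  = 0.0000 bits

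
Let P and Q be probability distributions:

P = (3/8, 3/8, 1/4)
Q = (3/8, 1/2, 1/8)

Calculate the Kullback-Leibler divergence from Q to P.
D(P||Q) = Σ P(i) log₂(P(i)/Q(i))
  i=0: (3/8) × log₂((3/8)/(3/8)) = (3/8) × log₂(1) = 0.0000
  i=1: (3/8) × log₂((3/8)/(1/2)) = (3/8) × log₂(3/4) = -0.1556
  i=2: (1/4) × log₂((1/4)/(1/8)) = (1/4) × log₂(2) = 0.2500
D(P||Q) = 0.0000 - 0.1556 + 0.2500
  = 0.0944 bits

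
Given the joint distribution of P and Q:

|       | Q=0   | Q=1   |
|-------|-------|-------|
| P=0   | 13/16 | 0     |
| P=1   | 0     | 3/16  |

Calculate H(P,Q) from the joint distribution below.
H(P,Q) = -Σ P(P,Q) log₂ P(P,Q), summed over the non-zero cells:
H(P,Q) = -[(13/16)·log₂(13/16) + (3/16)·log₂(3/16)]
  = 0.2434 + 0.4528
  = 0.6962 bits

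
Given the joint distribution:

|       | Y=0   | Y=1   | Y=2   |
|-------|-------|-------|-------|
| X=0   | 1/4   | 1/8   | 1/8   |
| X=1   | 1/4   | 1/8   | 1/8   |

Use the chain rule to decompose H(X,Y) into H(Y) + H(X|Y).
By the chain rule: H(X,Y) = H(Y) + H(X|Y)

Marginal P(Y) (column sums):
  P(Y=0) = 1/4 + 1/4 = 1/2
  P(Y=1) = 1/8 + 1/8 = 1/4
  P(Y=2) = 1/8 + 1/8 = 1/4
H(Y) = -[(1/2)·log₂(1/2) + (1/4)·log₂(1/4) + (1/4)·log₂(1/4)]
  = 0.5000 + 0.5000 + 0.5000
  = 1.5000 bits
H(X|Y) = -Σ P(X,Y)·log₂ P(X|Y), where P(X|Y) = P(X,Y) / P(Y)
  (X=0,Y=0): P(X|Y) = (1/4)/(1/2) = 1/2;  -(1/4)·log₂(1/2) = 0.2500
  (X=0,Y=1): P(X|Y) = (1/8)/(1/4) = 1/2;  -(1/8)·log₂(1/2) = 0.1250
  (X=0,Y=2): P(X|Y) = (1/8)/(1/4) = 1/2;  -(1/8)·log₂(1/2) = 0.1250
  (X=1,Y=0): P(X|Y) = (1/4)/(1/2) = 1/2;  -(1/4)·log₂(1/2) = 0.2500
  (X=1,Y=1): P(X|Y) = (1/8)/(1/4) = 1/2;  -(1/8)·log₂(1/2) = 0.1250
  (X=1,Y=2): P(X|Y) = (1/8)/(1/4) = 1/2;  -(1/8)·log₂(1/2) = 0.1250
H(X|Y) = 0.2500 + 0.1250 + 0.1250 + 0.2500 + 0.1250 + 0.1250
  = 1.0000 bits

H(X,Y) = H(Y) + H(X|Y) = 1.5000 + 1.0000 = 2.5000 bits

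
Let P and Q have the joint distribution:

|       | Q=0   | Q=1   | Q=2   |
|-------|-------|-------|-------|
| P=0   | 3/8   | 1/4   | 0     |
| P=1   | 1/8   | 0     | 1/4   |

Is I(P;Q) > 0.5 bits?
Marginal P(P) (row sums):
  P(P=0) = 3/8 + 1/4 + 0 = 5/8
  P(P=1) = 1/8 + 0 + 1/4 = 3/8
Marginal P(Q) (column sums):
  P(Q=0) = 3/8 + 1/8 = 1/2
  P(Q=1) = 1/4 + 0 = 1/4
  P(Q=2) = 0 + 1/4 = 1/4

H(P) = -[(5/8)·log₂(5/8) + (3/8)·log₂(3/8)]
  = 0.4238 + 0.5306
  = 0.9544 bits
H(Q) = -[(1/2)·log₂(1/2) + (1/4)·log₂(1/4) + (1/4)·log₂(1/4)]
  = 0.5000 + 0.5000 + 0.5000
  = 1.5000 bits
H(P,Q) = -[(3/8)·log₂(3/8) + (1/4)·log₂(1/4) + (1/8)·log₂(1/8) + (1/4)·log₂(1/4)]
  = 0.5306 + 0.5000 + 0.3750 + 0.5000
  = 1.9056 bits

I(P;Q) = H(P) + H(Q) - H(P,Q)
  = 0.9544 + 1.5000 - 1.9056
  = 0.5488 bits

Yes. I(P;Q) = 0.5488 bits, which is > 0.5 bits.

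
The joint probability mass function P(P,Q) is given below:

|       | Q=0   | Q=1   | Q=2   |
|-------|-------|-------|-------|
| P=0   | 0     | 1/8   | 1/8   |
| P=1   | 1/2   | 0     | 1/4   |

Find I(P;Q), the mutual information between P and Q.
Marginal P(P) (row sums):
  P(P=0) = 0 + 1/8 + 1/8 = 1/4
  P(P=1) = 1/2 + 0 + 1/4 = 3/4
Marginal P(Q) (column sums):
  P(Q=0) = 0 + 1/2 = 1/2
  P(Q=1) = 1/8 + 0 = 1/8
  P(Q=2) = 1/8 + 1/4 = 3/8

H(P) = -[(1/4)·log₂(1/4) + (3/4)·log₂(3/4)]
  = 0.5000 + 0.3113
  = 0.8113 bits
H(Q) = -[(1/2)·log₂(1/2) + (1/8)·log₂(1/8) + (3/8)·log₂(3/8)]
  = 0.5000 + 0.3750 + 0.5306
  = 1.4056 bits
H(P,Q) = -[(1/8)·log₂(1/8) + (1/8)·log₂(1/8) + (1/2)·log₂(1/2) + (1/4)·log₂(1/4)]
  = 0.3750 + 0.3750 + 0.5000 + 0.5000
  = 1.7500 bits

I(P;Q) = H(P) + H(Q) - H(P,Q)
  = 0.8113 + 1.4056 - 1.7500
  = 0.4669 bits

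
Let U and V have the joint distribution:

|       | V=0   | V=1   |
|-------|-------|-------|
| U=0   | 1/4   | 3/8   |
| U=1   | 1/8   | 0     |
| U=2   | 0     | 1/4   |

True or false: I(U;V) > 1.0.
Marginal P(U) (row sums):
  P(U=0) = 1/4 + 3/8 = 5/8
  P(U=1) = 1/8 + 0 = 1/8
  P(U=2) = 0 + 1/4 = 1/4
Marginal P(V) (column sums):
  P(V=0) = 1/4 + 1/8 + 0 = 3/8
  P(V=1) = 3/8 + 0 + 1/4 = 5/8

H(U) = -[(5/8)·log₂(5/8) + (1/8)·log₂(1/8) + (1/4)·log₂(1/4)]
  = 0.4238 + 0.3750 + 0.5000
  = 1.2988 bits
H(V) = -[(3/8)·log₂(3/8) + (5/8)·log₂(5/8)]
  = 0.5306 + 0.4238
  = 0.9544 bits
H(U,V) = -[(1/4)·log₂(1/4) + (3/8)·log₂(3/8) + (1/8)·log₂(1/8) + (1/4)·log₂(1/4)]
  = 0.5000 + 0.5306 + 0.3750 + 0.5000
  = 1.9056 bits

I(U;V) = H(U) + H(V) - H(U,V)
  = 1.2988 + 0.9544 - 1.9056
  = 0.3476 bits

False. I(U;V) = 0.3476 bits, which is ≤ 1.0 bits.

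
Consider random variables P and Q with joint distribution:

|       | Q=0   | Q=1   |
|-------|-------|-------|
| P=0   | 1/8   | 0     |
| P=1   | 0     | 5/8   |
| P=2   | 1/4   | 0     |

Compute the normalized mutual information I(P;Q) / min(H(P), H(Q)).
Marginal P(P) (row sums):
  P(P=0) = 1/8 + 0 = 1/8
  P(P=1) = 0 + 5/8 = 5/8
  P(P=2) = 1/4 + 0 = 1/4
Marginal P(Q) (column sums):
  P(Q=0) = 1/8 + 0 + 1/4 = 3/8
  P(Q=1) = 0 + 5/8 + 0 = 5/8

H(P) = -[(1/8)·log₂(1/8) + (5/8)·log₂(5/8) + (1/4)·log₂(1/4)]
  = 0.3750 + 0.4238 + 0.5000
  = 1.2988 bits
H(Q) = -[(3/8)·log₂(3/8) + (5/8)·log₂(5/8)]
  = 0.5306 + 0.4238
  = 0.9544 bits
H(P,Q) = -[(1/8)·log₂(1/8) + (5/8)·log₂(5/8) + (1/4)·log₂(1/4)]
  = 0.3750 + 0.4238 + 0.5000
  = 1.2988 bits

I(P;Q) = H(P) + H(Q) - H(P,Q)
  = 1.2988 + 0.9544 - 1.2988
  = 0.9544 bits

min(H(P), H(Q)) = min(1.2988, 0.9544) = 0.9544 bits
Normalized MI = 0.9544 / 0.9544 = 1.0000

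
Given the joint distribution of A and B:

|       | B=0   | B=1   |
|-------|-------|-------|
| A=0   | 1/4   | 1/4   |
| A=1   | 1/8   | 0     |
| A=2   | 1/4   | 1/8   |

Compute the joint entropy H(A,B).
H(A,B) = -Σ P(A,B) log₂ P(A,B), summed over the non-zero cells:
H(A,B) = -[(1/4)·log₂(1/4) + (1/4)·log₂(1/4) + (1/8)·log₂(1/8) + (1/4)·log₂(1/4) + (1/8)·log₂(1/8)]
  = 0.5000 + 0.5000 + 0.3750 + 0.5000 + 0.3750
  = 2.2500 bits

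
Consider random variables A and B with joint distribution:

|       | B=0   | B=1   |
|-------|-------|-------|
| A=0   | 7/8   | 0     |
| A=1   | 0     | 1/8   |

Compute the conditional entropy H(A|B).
Marginal P(B) (column sums):
  P(B=0) = 7/8 + 0 = 7/8
  P(B=1) = 0 + 1/8 = 1/8

H(A|B) = -Σ P(A,B)·log₂ P(A|B), where P(A|B) = P(A,B) / P(B)
  (cells with P(A,B) = 0 contribute 0)
  (A=0,B=0): P(A|B) = (7/8)/(7/8) = 1;  -(7/8)·log₂(1) = 0.0000
  (A=1,B=1): P(A|B) = (1/8)/(1/8) = 1;  -(1/8)·log₂(1) = 0.0000
H(A|B) = 0.0000 + 0.0000
  = 0.0000 bits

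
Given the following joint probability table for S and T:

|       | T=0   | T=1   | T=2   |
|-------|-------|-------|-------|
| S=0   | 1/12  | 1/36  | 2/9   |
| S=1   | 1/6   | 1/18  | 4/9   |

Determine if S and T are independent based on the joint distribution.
Marginal P(S) (row sums):
  P(S=0) = 1/12 + 1/36 + 2/9 = 1/3
  P(S=1) = 1/6 + 1/18 + 4/9 = 2/3
Marginal P(T) (column sums):
  P(T=0) = 1/12 + 1/6 = 1/4
  P(T=1) = 1/36 + 1/18 = 1/12
  P(T=2) = 2/9 + 4/9 = 2/3

S and T are independent iff P(S=i,T=j) = P(S=i)·P(T=j) for every cell.
  P(S=0)·P(T=0) = 1/3 × 1/4 = 1/12 = P(S=0,T=0) ✓
  P(S=0)·P(T=1) = 1/3 × 1/12 = 1/36 = P(S=0,T=1) ✓
  P(S=0)·P(T=2) = 1/3 × 2/3 = 2/9 = P(S=0,T=2) ✓
  P(S=1)·P(T=0) = 2/3 × 1/4 = 1/6 = P(S=1,T=0) ✓
  P(S=1)·P(T=1) = 2/3 × 1/12 = 1/18 = P(S=1,T=1) ✓
  P(S=1)·P(T=2) = 2/3 × 2/3 = 4/9 = P(S=1,T=2) ✓

Yes, S and T are independent: every cell factors, so I(S;T) = 0 bits.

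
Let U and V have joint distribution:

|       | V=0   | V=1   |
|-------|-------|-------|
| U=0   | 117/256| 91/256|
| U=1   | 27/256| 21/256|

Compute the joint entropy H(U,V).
H(U,V) = -Σ P(U,V) log₂ P(U,V), summed over the non-zero cells:
H(U,V) = -[(117/256)·log₂(117/256) + (91/256)·log₂(91/256) + (27/256)·log₂(27/256) + (21/256)·log₂(21/256)]
  = 0.5163 + 0.5304 + 0.3423 + 0.2959
  = 1.6849 bits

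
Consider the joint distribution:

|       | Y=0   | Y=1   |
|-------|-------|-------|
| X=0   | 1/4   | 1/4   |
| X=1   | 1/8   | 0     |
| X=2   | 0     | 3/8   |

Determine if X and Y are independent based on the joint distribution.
Marginal P(X) (row sums):
  P(X=0) = 1/4 + 1/4 = 1/2
  P(X=1) = 1/8 + 0 = 1/8
  P(X=2) = 0 + 3/8 = 3/8
Marginal P(Y) (column sums):
  P(Y=0) = 1/4 + 1/8 + 0 = 3/8
  P(Y=1) = 1/4 + 0 + 3/8 = 5/8

X and Y are independent iff P(X=i,Y=j) = P(X=i)·P(Y=j) for every cell.
  P(X=0)·P(Y=0) = 1/2 × 3/8 = 3/16, but P(X=0,Y=0) = 1/4 ✗

No, X and Y are not independent. Quantitatively, I(X;Y) > 0:

H(X) = -[(1/2)·log₂(1/2) + (1/8)·log₂(1/8) + (3/8)·log₂(3/8)]
  = 0.5000 + 0.3750 + 0.5306
  = 1.4056 bits
H(Y) = -[(3/8)·log₂(3/8) + (5/8)·log₂(5/8)]
  = 0.5306 + 0.4238
  = 0.9544 bits
H(X,Y) = -[(1/4)·log₂(1/4) + (1/4)·log₂(1/4) + (1/8)·log₂(1/8) + (3/8)·log₂(3/8)]
  = 0.5000 + 0.5000 + 0.3750 + 0.5306
  = 1.9056 bits
I(X;Y) = H(X) + H(Y) - H(X,Y) = 1.4056 + 0.9544 - 1.9056 = 0.4544 bits > 0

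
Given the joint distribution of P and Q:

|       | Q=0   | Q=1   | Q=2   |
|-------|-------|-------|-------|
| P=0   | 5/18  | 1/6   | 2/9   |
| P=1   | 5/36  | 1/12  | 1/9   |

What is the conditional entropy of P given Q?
Marginal P(Q) (column sums):
  P(Q=0) = 5/18 + 5/36 = 5/12
  P(Q=1) = 1/6 + 1/12 = 1/4
  P(Q=2) = 2/9 + 1/9 = 1/3

H(P|Q) = -Σ P(P,Q)·log₂ P(P|Q), where P(P|Q) = P(P,Q) / P(Q)
  (P=0,Q=0): P(P|Q) = (5/18)/(5/12) = 2/3;  -(5/18)·log₂(2/3) = 0.1625
  (P=0,Q=1): P(P|Q) = (1/6)/(1/4) = 2/3;  -(1/6)·log₂(2/3) = 0.0975
  (P=0,Q=2): P(P|Q) = (2/9)/(1/3) = 2/3;  -(2/9)·log₂(2/3) = 0.1300
  (P=1,Q=0): P(P|Q) = (5/36)/(5/12) = 1/3;  -(5/36)·log₂(1/3) = 0.2201
  (P=1,Q=1): P(P|Q) = (1/12)/(1/4) = 1/3;  -(1/12)·log₂(1/3) = 0.1321
  (P=1,Q=2): P(P|Q) = (1/9)/(1/3) = 1/3;  -(1/9)·log₂(1/3) = 0.1761
H(P|Q) = 0.1625 + 0.0975 + 0.1300 + 0.2201 + 0.1321 + 0.1761
  = 0.9183 bits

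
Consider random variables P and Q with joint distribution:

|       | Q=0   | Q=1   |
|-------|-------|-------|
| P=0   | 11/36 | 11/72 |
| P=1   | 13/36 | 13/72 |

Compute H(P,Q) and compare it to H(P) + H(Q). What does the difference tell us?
Marginal P(P) (row sums):
  P(P=0) = 11/36 + 11/72 = 11/24
  P(P=1) = 13/36 + 13/72 = 13/24
Marginal P(Q) (column sums):
  P(Q=0) = 11/36 + 13/36 = 2/3
  P(Q=1) = 11/72 + 13/72 = 1/3

H(P,Q) = -[(11/36)·log₂(11/36) + (11/72)·log₂(11/72) + (13/36)·log₂(13/36) + (13/72)·log₂(13/72)]
  = 0.5227 + 0.4141 + 0.5306 + 0.4459
  = 1.9133 bits
H(P) = -[(11/24)·log₂(11/24) + (13/24)·log₂(13/24)]
  = 0.5159 + 0.4791
  = 0.9950 bits
H(Q) = -[(2/3)·log₂(2/3) + (1/3)·log₂(1/3)]
  = 0.3900 + 0.5283
  = 0.9183 bits

H(P) + H(Q) = 0.9950 + 0.9183 = 1.9133 bits
Difference: H(P) + H(Q) - H(P,Q) = 1.9133 - 1.9133 = 0.0000 bits = I(P;Q)

The difference is the mutual information; it is 0 here, so P and Q are independent (the joint entropy equals the sum of the marginal entropies).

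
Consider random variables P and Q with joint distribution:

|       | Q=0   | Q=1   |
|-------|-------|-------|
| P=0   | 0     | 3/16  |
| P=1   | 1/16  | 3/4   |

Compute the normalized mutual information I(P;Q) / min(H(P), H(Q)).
Marginal P(P) (row sums):
  P(P=0) = 0 + 3/16 = 3/16
  P(P=1) = 1/16 + 3/4 = 13/16
Marginal P(Q) (column sums):
  P(Q=0) = 0 + 1/16 = 1/16
  P(Q=1) = 3/16 + 3/4 = 15/16

H(P) = -[(3/16)·log₂(3/16) + (13/16)·log₂(13/16)]
  = 0.4528 + 0.2434
  = 0.6962 bits
H(Q) = -[(1/16)·log₂(1/16) + (15/16)·log₂(15/16)]
  = 0.2500 + 0.0873
  = 0.3373 bits
H(P,Q) = -[(3/16)·log₂(3/16) + (1/16)·log₂(1/16) + (3/4)·log₂(3/4)]
  = 0.4528 + 0.2500 + 0.3113
  = 1.0141 bits

I(P;Q) = H(P) + H(Q) - H(P,Q)
  = 0.6962 + 0.3373 - 1.0141
  = 0.0194 bits

min(H(P), H(Q)) = min(0.6962, 0.3373) = 0.3373 bits
Normalized MI = 0.0194 / 0.3373 = 0.0575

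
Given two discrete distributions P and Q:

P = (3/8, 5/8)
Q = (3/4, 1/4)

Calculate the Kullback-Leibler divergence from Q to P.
D(P||Q) = Σ P(i) log₂(P(i)/Q(i))
  i=0: (3/8) × log₂((3/8)/(3/4)) = (3/8) × log₂(1/2) = -0.3750
  i=1: (5/8) × log₂((5/8)/(1/4)) = (5/8) × log₂(5/2) = 0.8262
D(P||Q) = -0.3750 + 0.8262
  = 0.4512 bits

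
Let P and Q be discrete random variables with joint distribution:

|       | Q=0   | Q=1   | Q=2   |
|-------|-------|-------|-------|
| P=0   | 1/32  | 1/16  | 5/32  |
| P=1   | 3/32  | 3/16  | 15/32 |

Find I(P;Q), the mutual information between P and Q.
Marginal P(P) (row sums):
  P(P=0) = 1/32 + 1/16 + 5/32 = 1/4
  P(P=1) = 3/32 + 3/16 + 15/32 = 3/4
Marginal P(Q) (column sums):
  P(Q=0) = 1/32 + 3/32 = 1/8
  P(Q=1) = 1/16 + 3/16 = 1/4
  P(Q=2) = 5/32 + 15/32 = 5/8

H(P) = -[(1/4)·log₂(1/4) + (3/4)·log₂(3/4)]
  = 0.5000 + 0.3113
  = 0.8113 bits
H(Q) = -[(1/8)·log₂(1/8) + (1/4)·log₂(1/4) + (5/8)·log₂(5/8)]
  = 0.3750 + 0.5000 + 0.4238
  = 1.2988 bits
H(P,Q) = -[(1/32)·log₂(1/32) + (1/16)·log₂(1/16) + (5/32)·log₂(5/32) + (3/32)·log₂(3/32) + (3/16)·log₂(3/16) + (15/32)·log₂(15/32)]
  = 0.1563 + 0.2500 + 0.4184 + 0.3202 + 0.4528 + 0.5124
  = 2.1101 bits

I(P;Q) = H(P) + H(Q) - H(P,Q)
  = 0.8113 + 1.2988 - 2.1101
  = 0.0000 bits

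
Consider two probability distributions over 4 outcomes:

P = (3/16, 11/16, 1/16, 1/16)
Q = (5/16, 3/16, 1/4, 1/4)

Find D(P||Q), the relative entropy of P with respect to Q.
D(P||Q) = Σ P(i) log₂(P(i)/Q(i))
  i=0: (3/16) × log₂((3/16)/(5/16)) = (3/16) × log₂(3/5) = -0.1382
  i=1: (11/16) × log₂((11/16)/(3/16)) = (11/16) × log₂(11/3) = 1.2887
  i=2: (1/16) × log₂((1/16)/(1/4)) = (1/16) × log₂(1/4) = -0.1250
  i=3: (1/16) × log₂((1/16)/(1/4)) = (1/16) × log₂(1/4) = -0.1250
D(P||Q) = -0.1382 + 1.2887 - 0.1250 - 0.1250
  = 0.9005 bits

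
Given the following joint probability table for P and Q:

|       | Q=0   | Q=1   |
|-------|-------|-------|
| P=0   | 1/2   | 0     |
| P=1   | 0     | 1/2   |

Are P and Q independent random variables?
Marginal P(P) (row sums):
  P(P=0) = 1/2 + 0 = 1/2
  P(P=1) = 0 + 1/2 = 1/2
Marginal P(Q) (column sums):
  P(Q=0) = 1/2 + 0 = 1/2
  P(Q=1) = 0 + 1/2 = 1/2

P and Q are independent iff P(P=i,Q=j) = P(P=i)·P(Q=j) for every cell.
  P(P=0)·P(Q=0) = 1/2 × 1/2 = 1/4, but P(P=0,Q=0) = 1/2 ✗

No, P and Q are not independent. Quantitatively, I(P;Q) > 0:

H(P) = -[(1/2)·log₂(1/2) + (1/2)·log₂(1/2)]
  = 0.5000 + 0.5000
  = 1.0000 bits
H(Q) = -[(1/2)·log₂(1/2) + (1/2)·log₂(1/2)]
  = 0.5000 + 0.5000
  = 1.0000 bits
H(P,Q) = -[(1/2)·log₂(1/2) + (1/2)·log₂(1/2)]
  = 0.5000 + 0.5000
  = 1.0000 bits
I(P;Q) = H(P) + H(Q) - H(P,Q) = 1.0000 + 1.0000 - 1.0000 = 1.0000 bits > 0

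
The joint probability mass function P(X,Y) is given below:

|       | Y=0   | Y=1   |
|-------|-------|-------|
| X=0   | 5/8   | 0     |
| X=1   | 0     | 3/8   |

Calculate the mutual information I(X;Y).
Marginal P(X) (row sums):
  P(X=0) = 5/8 + 0 = 5/8
  P(X=1) = 0 + 3/8 = 3/8
Marginal P(Y) (column sums):
  P(Y=0) = 5/8 + 0 = 5/8
  P(Y=1) = 0 + 3/8 = 3/8

H(X) = -[(5/8)·log₂(5/8) + (3/8)·log₂(3/8)]
  = 0.4238 + 0.5306
  = 0.9544 bits
H(Y) = -[(5/8)·log₂(5/8) + (3/8)·log₂(3/8)]
  = 0.4238 + 0.5306
  = 0.9544 bits
H(X,Y) = -[(5/8)·log₂(5/8) + (3/8)·log₂(3/8)]
  = 0.4238 + 0.5306
  = 0.9544 bits

I(X;Y) = H(X) + H(Y) - H(X,Y)
  = 0.9544 + 0.9544 - 0.9544
  = 0.9544 bits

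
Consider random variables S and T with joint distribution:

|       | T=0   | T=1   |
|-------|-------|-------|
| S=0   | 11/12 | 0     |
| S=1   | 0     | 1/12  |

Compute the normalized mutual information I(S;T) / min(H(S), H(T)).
Marginal P(S) (row sums):
  P(S=0) = 11/12 + 0 = 11/12
  P(S=1) = 0 + 1/12 = 1/12
Marginal P(T) (column sums):
  P(T=0) = 11/12 + 0 = 11/12
  P(T=1) = 0 + 1/12 = 1/12

H(S) = -[(11/12)·log₂(11/12) + (1/12)·log₂(1/12)]
  = 0.1151 + 0.2987
  = 0.4138 bits
H(T) = -[(11/12)·log₂(11/12) + (1/12)·log₂(1/12)]
  = 0.1151 + 0.2987
  = 0.4138 bits
H(S,T) = -[(11/12)·log₂(11/12) + (1/12)·log₂(1/12)]
  = 0.1151 + 0.2987
  = 0.4138 bits

I(S;T) = H(S) + H(T) - H(S,T)
  = 0.4138 + 0.4138 - 0.4138
  = 0.4138 bits

min(H(S), H(T)) = min(0.4138, 0.4138) = 0.4138 bits
Normalized MI = 0.4138 / 0.4138 = 1.0000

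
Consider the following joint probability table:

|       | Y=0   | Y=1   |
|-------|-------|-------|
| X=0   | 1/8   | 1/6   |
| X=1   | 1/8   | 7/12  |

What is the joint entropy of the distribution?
H(X,Y) = -Σ P(X,Y) log₂ P(X,Y), summed over the non-zero cells:
H(X,Y) = -[(1/8)·log₂(1/8) + (1/6)·log₂(1/6) + (1/8)·log₂(1/8) + (7/12)·log₂(7/12)]
  = 0.3750 + 0.4308 + 0.3750 + 0.4536
  = 1.6344 bits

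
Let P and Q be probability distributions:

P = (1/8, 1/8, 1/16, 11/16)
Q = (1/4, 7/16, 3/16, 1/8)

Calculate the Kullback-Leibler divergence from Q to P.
D(P||Q) = Σ P(i) log₂(P(i)/Q(i))
  i=0: (1/8) × log₂((1/8)/(1/4)) = (1/8) × log₂(1/2) = -0.1250
  i=1: (1/8) × log₂((1/8)/(7/16)) = (1/8) × log₂(2/7) = -0.2259
  i=2: (1/16) × log₂((1/16)/(3/16)) = (1/16) × log₂(1/3) = -0.0991
  i=3: (11/16) × log₂((11/16)/(1/8)) = (11/16) × log₂(11/2) = 1.6909
D(P||Q) = -0.1250 - 0.2259 - 0.0991 + 1.6909
  = 1.2409 bits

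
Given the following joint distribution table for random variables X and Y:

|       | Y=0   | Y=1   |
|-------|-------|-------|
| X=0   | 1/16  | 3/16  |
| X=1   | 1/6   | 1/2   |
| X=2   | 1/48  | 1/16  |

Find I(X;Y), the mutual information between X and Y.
Marginal P(X) (row sums):
  P(X=0) = 1/16 + 3/16 = 1/4
  P(X=1) = 1/6 + 1/2 = 2/3
  P(X=2) = 1/48 + 1/16 = 1/12
Marginal P(Y) (column sums):
  P(Y=0) = 1/16 + 1/6 + 1/48 = 1/4
  P(Y=1) = 3/16 + 1/2 + 1/16 = 3/4

H(X) = -[(1/4)·log₂(1/4) + (2/3)·log₂(2/3) + (1/12)·log₂(1/12)]
  = 0.5000 + 0.3900 + 0.2987
  = 1.1887 bits
H(Y) = -[(1/4)·log₂(1/4) + (3/4)·log₂(3/4)]
  = 0.5000 + 0.3113
  = 0.8113 bits
H(X,Y) = -[(1/16)·log₂(1/16) + (3/16)·log₂(3/16) + (1/6)·log₂(1/6) + (1/2)·log₂(1/2) + (1/48)·log₂(1/48) + (1/16)·log₂(1/16)]
  = 0.2500 + 0.4528 + 0.4308 + 0.5000 + 0.1164 + 0.2500
  = 2.0000 bits

I(X;Y) = H(X) + H(Y) - H(X,Y)
  = 1.1887 + 0.8113 - 2.0000
  = 0.0000 bits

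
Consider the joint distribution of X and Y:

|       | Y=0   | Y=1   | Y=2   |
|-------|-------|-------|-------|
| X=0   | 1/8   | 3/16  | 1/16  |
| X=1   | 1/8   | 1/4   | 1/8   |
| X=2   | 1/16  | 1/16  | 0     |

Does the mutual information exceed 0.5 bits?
Marginal P(X) (row sums):
  P(X=0) = 1/8 + 3/16 + 1/16 = 3/8
  P(X=1) = 1/8 + 1/4 + 1/8 = 1/2
  P(X=2) = 1/16 + 1/16 + 0 = 1/8
Marginal P(Y) (column sums):
  P(Y=0) = 1/8 + 1/8 + 1/16 = 5/16
  P(Y=1) = 3/16 + 1/4 + 1/16 = 1/2
  P(Y=2) = 1/16 + 1/8 + 0 = 3/16

H(X) = -[(3/8)·log₂(3/8) + (1/2)·log₂(1/2) + (1/8)·log₂(1/8)]
  = 0.5306 + 0.5000 + 0.3750
  = 1.4056 bits
H(Y) = -[(5/16)·log₂(5/16) + (1/2)·log₂(1/2) + (3/16)·log₂(3/16)]
  = 0.5244 + 0.5000 + 0.4528
  = 1.4772 bits
H(X,Y) = -[(1/8)·log₂(1/8) + (3/16)·log₂(3/16) + (1/16)·log₂(1/16) + (1/8)·log₂(1/8) + (1/4)·log₂(1/4) + (1/8)·log₂(1/8) + (1/16)·log₂(1/16) + (1/16)·log₂(1/16)]
  = 0.3750 + 0.4528 + 0.2500 + 0.3750 + 0.5000 + 0.3750 + 0.2500 + 0.2500
  = 2.8278 bits

I(X;Y) = H(X) + H(Y) - H(X,Y)
  = 1.4056 + 1.4772 - 2.8278
  = 0.0550 bits

No. I(X;Y) = 0.0550 bits, which is ≤ 0.5 bits.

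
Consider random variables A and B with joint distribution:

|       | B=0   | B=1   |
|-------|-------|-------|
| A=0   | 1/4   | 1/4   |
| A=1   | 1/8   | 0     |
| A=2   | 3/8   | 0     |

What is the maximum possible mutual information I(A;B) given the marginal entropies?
The upper bound on mutual information is I(A;B) ≤ min(H(A), H(B)).

Marginal P(A) (row sums):
  P(A=0) = 1/4 + 1/4 = 1/2
  P(A=1) = 1/8 + 0 = 1/8
  P(A=2) = 3/8 + 0 = 3/8
Marginal P(B) (column sums):
  P(B=0) = 1/4 + 1/8 + 3/8 = 3/4
  P(B=1) = 1/4 + 0 + 0 = 1/4

H(A) = -[(1/2)·log₂(1/2) + (1/8)·log₂(1/8) + (3/8)·log₂(3/8)]
  = 0.5000 + 0.3750 + 0.5306
  = 1.4056 bits
H(B) = -[(3/4)·log₂(3/4) + (1/4)·log₂(1/4)]
  = 0.3113 + 0.5000
  = 0.8113 bits

Maximum possible I(A;B) = min(1.4056, 0.8113) = 0.8113 bits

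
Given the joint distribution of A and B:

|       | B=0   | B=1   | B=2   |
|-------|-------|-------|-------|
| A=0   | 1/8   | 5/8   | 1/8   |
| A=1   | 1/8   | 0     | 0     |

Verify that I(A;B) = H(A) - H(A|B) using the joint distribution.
Left side, from I(A;B) = H(A) + H(B) - H(A,B):
Marginal P(A) (row sums):
  P(A=0) = 1/8 + 5/8 + 1/8 = 7/8
  P(A=1) = 1/8 + 0 + 0 = 1/8
Marginal P(B) (column sums):
  P(B=0) = 1/8 + 1/8 = 1/4
  P(B=1) = 5/8 + 0 = 5/8
  P(B=2) = 1/8 + 0 = 1/8

H(A) = -[(7/8)·log₂(7/8) + (1/8)·log₂(1/8)]
  = 0.1686 + 0.3750
  = 0.5436 bits
H(B) = -[(1/4)·log₂(1/4) + (5/8)·log₂(5/8) + (1/8)·log₂(1/8)]
  = 0.5000 + 0.4238 + 0.3750
  = 1.2988 bits
H(A,B) = -[(1/8)·log₂(1/8) + (5/8)·log₂(5/8) + (1/8)·log₂(1/8) + (1/8)·log₂(1/8)]
  = 0.3750 + 0.4238 + 0.3750 + 0.3750
  = 1.5488 bits

I(A;B) = H(A) + H(B) - H(A,B)
  = 0.5436 + 1.2988 - 1.5488
  = 0.2936 bits

Right side, with H(A|B) computed directly from the conditional probabilities:
H(A|B) = -Σ P(A,B)·log₂ P(A|B), where P(A|B) = P(A,B) / P(B)
  (cells with P(A,B) = 0 contribute 0)
  (A=0,B=0): P(A|B) = (1/8)/(1/4) = 1/2;  -(1/8)·log₂(1/2) = 0.1250
  (A=0,B=1): P(A|B) = (5/8)/(5/8) = 1;  -(5/8)·log₂(1) = 0.0000
  (A=0,B=2): P(A|B) = (1/8)/(1/8) = 1;  -(1/8)·log₂(1) = 0.0000
  (A=1,B=0): P(A|B) = (1/8)/(1/4) = 1/2;  -(1/8)·log₂(1/2) = 0.1250
H(A|B) = 0.1250 + 0.0000 + 0.0000 + 0.1250
  = 0.2500 bits
H(A) - H(A|B) = 0.5436 - 0.2500 = 0.2936 bits

Both sides equal 0.2936 bits, so I(A;B) = H(A) - H(A|B) ✓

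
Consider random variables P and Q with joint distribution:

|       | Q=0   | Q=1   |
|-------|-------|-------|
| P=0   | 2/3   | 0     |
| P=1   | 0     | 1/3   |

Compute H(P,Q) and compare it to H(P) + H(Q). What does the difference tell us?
Marginal P(P) (row sums):
  P(P=0) = 2/3 + 0 = 2/3
  P(P=1) = 0 + 1/3 = 1/3
Marginal P(Q) (column sums):
  P(Q=0) = 2/3 + 0 = 2/3
  P(Q=1) = 0 + 1/3 = 1/3

H(P,Q) = -[(2/3)·log₂(2/3) + (1/3)·log₂(1/3)]
  = 0.3900 + 0.5283
  = 0.9183 bits
H(P) = -[(2/3)·log₂(2/3) + (1/3)·log₂(1/3)]
  = 0.3900 + 0.5283
  = 0.9183 bits
H(Q) = -[(2/3)·log₂(2/3) + (1/3)·log₂(1/3)]
  = 0.3900 + 0.5283
  = 0.9183 bits

H(P) + H(Q) = 0.9183 + 0.9183 = 1.8366 bits
Difference: H(P) + H(Q) - H(P,Q) = 1.8366 - 0.9183 = 0.9183 bits = I(P;Q)

The difference is the mutual information; it is positive here, so P and Q are dependent (knowing one reduces uncertainty about the other by 0.9183 bits).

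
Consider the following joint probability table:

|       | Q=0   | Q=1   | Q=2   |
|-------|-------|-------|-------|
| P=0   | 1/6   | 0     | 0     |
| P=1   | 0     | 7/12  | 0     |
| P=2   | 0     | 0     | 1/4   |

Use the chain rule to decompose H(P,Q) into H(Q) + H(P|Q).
By the chain rule: H(P,Q) = H(Q) + H(P|Q)

Marginal P(Q) (column sums):
  P(Q=0) = 1/6 + 0 + 0 = 1/6
  P(Q=1) = 0 + 7/12 + 0 = 7/12
  P(Q=2) = 0 + 0 + 1/4 = 1/4
H(Q) = -[(1/6)·log₂(1/6) + (7/12)·log₂(7/12) + (1/4)·log₂(1/4)]
  = 0.4308 + 0.4536 + 0.5000
  = 1.3844 bits
H(P|Q) = -Σ P(P,Q)·log₂ P(P|Q), where P(P|Q) = P(P,Q) / P(Q)
  (cells with P(P,Q) = 0 contribute 0)
  (P=0,Q=0): P(P|Q) = (1/6)/(1/6) = 1;  -(1/6)·log₂(1) = 0.0000
  (P=1,Q=1): P(P|Q) = (7/12)/(7/12) = 1;  -(7/12)·log₂(1) = 0.0000
  (P=2,Q=2): P(P|Q) = (1/4)/(1/4) = 1;  -(1/4)·log₂(1) = 0.0000
H(P|Q) = 0.0000 + 0.0000 + 0.0000
  = 0.0000 bits

H(P,Q) = H(Q) + H(P|Q) = 1.3844 + 0.0000 = 1.3844 bits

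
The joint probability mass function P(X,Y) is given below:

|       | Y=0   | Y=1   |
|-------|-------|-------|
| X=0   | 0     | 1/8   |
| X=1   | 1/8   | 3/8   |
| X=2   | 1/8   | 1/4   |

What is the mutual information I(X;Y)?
Marginal P(X) (row sums):
  P(X=0) = 0 + 1/8 = 1/8
  P(X=1) = 1/8 + 3/8 = 1/2
  P(X=2) = 1/8 + 1/4 = 3/8
Marginal P(Y) (column sums):
  P(Y=0) = 0 + 1/8 + 1/8 = 1/4
  P(Y=1) = 1/8 + 3/8 + 1/4 = 3/4

H(X) = -[(1/8)·log₂(1/8) + (1/2)·log₂(1/2) + (3/8)·log₂(3/8)]
  = 0.3750 + 0.5000 + 0.5306
  = 1.4056 bits
H(Y) = -[(1/4)·log₂(1/4) + (3/4)·log₂(3/4)]
  = 0.5000 + 0.3113
  = 0.8113 bits
H(X,Y) = -[(1/8)·log₂(1/8) + (1/8)·log₂(1/8) + (3/8)·log₂(3/8) + (1/8)·log₂(1/8) + (1/4)·log₂(1/4)]
  = 0.3750 + 0.3750 + 0.5306 + 0.3750 + 0.5000
  = 2.1556 bits

I(X;Y) = H(X) + H(Y) - H(X,Y)
  = 1.4056 + 0.8113 - 2.1556
  = 0.0613 bits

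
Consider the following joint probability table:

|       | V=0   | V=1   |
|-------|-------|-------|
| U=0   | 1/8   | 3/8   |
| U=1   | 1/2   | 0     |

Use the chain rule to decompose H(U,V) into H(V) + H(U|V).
By the chain rule: H(U,V) = H(V) + H(U|V)

Marginal P(V) (column sums):
  P(V=0) = 1/8 + 1/2 = 5/8
  P(V=1) = 3/8 + 0 = 3/8
H(V) = -[(5/8)·log₂(5/8) + (3/8)·log₂(3/8)]
  = 0.4238 + 0.5306
  = 0.9544 bits
H(U|V) = -Σ P(U,V)·log₂ P(U|V), where P(U|V) = P(U,V) / P(V)
  (cells with P(U,V) = 0 contribute 0)
  (U=0,V=0): P(U|V) = (1/8)/(5/8) = 1/5;  -(1/8)·log₂(1/5) = 0.2902
  (U=0,V=1): P(U|V) = (3/8)/(3/8) = 1;  -(3/8)·log₂(1) = 0.0000
  (U=1,V=0): P(U|V) = (1/2)/(5/8) = 4/5;  -(1/2)·log₂(4/5) = 0.1610
H(U|V) = 0.2902 + 0.0000 + 0.1610
  = 0.4512 bits

H(U,V) = H(V) + H(U|V) = 0.9544 + 0.4512 = 1.4056 bits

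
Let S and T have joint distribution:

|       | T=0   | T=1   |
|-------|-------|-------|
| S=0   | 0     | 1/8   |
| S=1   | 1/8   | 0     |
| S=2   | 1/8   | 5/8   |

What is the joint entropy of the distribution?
H(S,T) = -Σ P(S,T) log₂ P(S,T), summed over the non-zero cells:
H(S,T) = -[(1/8)·log₂(1/8) + (1/8)·log₂(1/8) + (1/8)·log₂(1/8) + (5/8)·log₂(5/8)]
  = 0.3750 + 0.3750 + 0.3750 + 0.4238
  = 1.5488 bits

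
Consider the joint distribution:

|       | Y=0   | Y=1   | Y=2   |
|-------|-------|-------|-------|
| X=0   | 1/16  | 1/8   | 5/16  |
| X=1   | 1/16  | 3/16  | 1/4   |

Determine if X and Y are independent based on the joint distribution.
Marginal P(X) (row sums):
  P(X=0) = 1/16 + 1/8 + 5/16 = 1/2
  P(X=1) = 1/16 + 3/16 + 1/4 = 1/2
Marginal P(Y) (column sums):
  P(Y=0) = 1/16 + 1/16 = 1/8
  P(Y=1) = 1/8 + 3/16 = 5/16
  P(Y=2) = 5/16 + 1/4 = 9/16

X and Y are independent iff P(X=i,Y=j) = P(X=i)·P(Y=j) for every cell.
  P(X=0)·P(Y=1) = 1/2 × 5/16 = 5/32, but P(X=0,Y=1) = 1/8 ✗

No, X and Y are not independent. Quantitatively, I(X;Y) > 0:

H(X) = -[(1/2)·log₂(1/2) + (1/2)·log₂(1/2)]
  = 0.5000 + 0.5000
  = 1.0000 bits
H(Y) = -[(1/8)·log₂(1/8) + (5/16)·log₂(5/16) + (9/16)·log₂(9/16)]
  = 0.3750 + 0.5244 + 0.4669
  = 1.3663 bits
H(X,Y) = -[(1/16)·log₂(1/16) + (1/8)·log₂(1/8) + (5/16)·log₂(5/16) + (1/16)·log₂(1/16) + (3/16)·log₂(3/16) + (1/4)·log₂(1/4)]
  = 0.2500 + 0.3750 + 0.5244 + 0.2500 + 0.4528 + 0.5000
  = 2.3522 bits
I(X;Y) = H(X) + H(Y) - H(X,Y) = 1.0000 + 1.3663 - 2.3522 = 0.0141 bits > 0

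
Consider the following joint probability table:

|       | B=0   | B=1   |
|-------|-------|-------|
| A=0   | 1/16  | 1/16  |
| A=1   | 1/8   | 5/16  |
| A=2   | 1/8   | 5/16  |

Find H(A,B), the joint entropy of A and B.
H(A,B) = -Σ P(A,B) log₂ P(A,B), summed over the non-zero cells:
H(A,B) = -[(1/16)·log₂(1/16) + (1/16)·log₂(1/16) + (1/8)·log₂(1/8) + (5/16)·log₂(5/16) + (1/8)·log₂(1/8) + (5/16)·log₂(5/16)]
  = 0.2500 + 0.2500 + 0.3750 + 0.5244 + 0.3750 + 0.5244
  = 2.2988 bits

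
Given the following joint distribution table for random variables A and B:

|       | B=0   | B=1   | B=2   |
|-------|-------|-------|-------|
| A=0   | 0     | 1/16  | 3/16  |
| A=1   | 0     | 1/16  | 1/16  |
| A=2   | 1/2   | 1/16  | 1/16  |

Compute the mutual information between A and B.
Marginal P(A) (row sums):
  P(A=0) = 0 + 1/16 + 3/16 = 1/4
  P(A=1) = 0 + 1/16 + 1/16 = 1/8
  P(A=2) = 1/2 + 1/16 + 1/16 = 5/8
Marginal P(B) (column sums):
  P(B=0) = 0 + 0 + 1/2 = 1/2
  P(B=1) = 1/16 + 1/16 + 1/16 = 3/16
  P(B=2) = 3/16 + 1/16 + 1/16 = 5/16

H(A) = -[(1/4)·log₂(1/4) + (1/8)·log₂(1/8) + (5/8)·log₂(5/8)]
  = 0.5000 + 0.3750 + 0.4238
  = 1.2988 bits
H(B) = -[(1/2)·log₂(1/2) + (3/16)·log₂(3/16) + (5/16)·log₂(5/16)]
  = 0.5000 + 0.4528 + 0.5244
  = 1.4772 bits
H(A,B) = -[(1/16)·log₂(1/16) + (3/16)·log₂(3/16) + (1/16)·log₂(1/16) + (1/16)·log₂(1/16) + (1/2)·log₂(1/2) + (1/16)·log₂(1/16) + (1/16)·log₂(1/16)]
  = 0.2500 + 0.4528 + 0.2500 + 0.2500 + 0.5000 + 0.2500 + 0.2500
  = 2.2028 bits

I(A;B) = H(A) + H(B) - H(A,B)
  = 1.2988 + 1.4772 - 2.2028
  = 0.5732 bits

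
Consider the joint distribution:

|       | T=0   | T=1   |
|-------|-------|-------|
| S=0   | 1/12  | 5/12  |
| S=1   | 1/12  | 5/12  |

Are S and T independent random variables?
Marginal P(S) (row sums):
  P(S=0) = 1/12 + 5/12 = 1/2
  P(S=1) = 1/12 + 5/12 = 1/2
Marginal P(T) (column sums):
  P(T=0) = 1/12 + 1/12 = 1/6
  P(T=1) = 5/12 + 5/12 = 5/6

S and T are independent iff P(S=i,T=j) = P(S=i)·P(T=j) for every cell.
  P(S=0)·P(T=0) = 1/2 × 1/6 = 1/12 = P(S=0,T=0) ✓
  P(S=0)·P(T=1) = 1/2 × 5/6 = 5/12 = P(S=0,T=1) ✓
  P(S=1)·P(T=0) = 1/2 × 1/6 = 1/12 = P(S=1,T=0) ✓
  P(S=1)·P(T=1) = 1/2 × 5/6 = 5/12 = P(S=1,T=1) ✓

Yes, S and T are independent: every cell factors, so I(S;T) = 0 bits.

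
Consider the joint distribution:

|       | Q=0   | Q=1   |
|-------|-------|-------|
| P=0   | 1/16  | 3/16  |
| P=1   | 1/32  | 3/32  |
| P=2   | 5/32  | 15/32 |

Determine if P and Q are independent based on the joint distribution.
Marginal P(P) (row sums):
  P(P=0) = 1/16 + 3/16 = 1/4
  P(P=1) = 1/32 + 3/32 = 1/8
  P(P=2) = 5/32 + 15/32 = 5/8
Marginal P(Q) (column sums):
  P(Q=0) = 1/16 + 1/32 + 5/32 = 1/4
  P(Q=1) = 3/16 + 3/32 + 15/32 = 3/4

P and Q are independent iff P(P=i,Q=j) = P(P=i)·P(Q=j) for every cell.
  P(P=0)·P(Q=0) = 1/4 × 1/4 = 1/16 = P(P=0,Q=0) ✓
  P(P=0)·P(Q=1) = 1/4 × 3/4 = 3/16 = P(P=0,Q=1) ✓
  P(P=1)·P(Q=0) = 1/8 × 1/4 = 1/32 = P(P=1,Q=0) ✓
  P(P=1)·P(Q=1) = 1/8 × 3/4 = 3/32 = P(P=1,Q=1) ✓
  P(P=2)·P(Q=0) = 5/8 × 1/4 = 5/32 = P(P=2,Q=0) ✓
  P(P=2)·P(Q=1) = 5/8 × 3/4 = 15/32 = P(P=2,Q=1) ✓

Yes, P and Q are independent: every cell factors, so I(P;Q) = 0 bits.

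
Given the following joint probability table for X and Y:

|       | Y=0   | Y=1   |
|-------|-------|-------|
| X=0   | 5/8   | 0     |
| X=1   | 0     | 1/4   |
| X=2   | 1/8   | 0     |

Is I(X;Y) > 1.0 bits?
Marginal P(X) (row sums):
  P(X=0) = 5/8 + 0 = 5/8
  P(X=1) = 0 + 1/4 = 1/4
  P(X=2) = 1/8 + 0 = 1/8
Marginal P(Y) (column sums):
  P(Y=0) = 5/8 + 0 + 1/8 = 3/4
  P(Y=1) = 0 + 1/4 + 0 = 1/4

H(X) = -[(5/8)·log₂(5/8) + (1/4)·log₂(1/4) + (1/8)·log₂(1/8)]
  = 0.4238 + 0.5000 + 0.3750
  = 1.2988 bits
H(Y) = -[(3/4)·log₂(3/4) + (1/4)·log₂(1/4)]
  = 0.3113 + 0.5000
  = 0.8113 bits
H(X,Y) = -[(5/8)·log₂(5/8) + (1/4)·log₂(1/4) + (1/8)·log₂(1/8)]
  = 0.4238 + 0.5000 + 0.3750
  = 1.2988 bits

I(X;Y) = H(X) + H(Y) - H(X,Y)
  = 1.2988 + 0.8113 - 1.2988
  = 0.8113 bits

No. I(X;Y) = 0.8113 bits, which is ≤ 1.0 bits.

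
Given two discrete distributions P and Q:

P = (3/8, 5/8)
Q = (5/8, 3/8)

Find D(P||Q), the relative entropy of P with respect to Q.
D(P||Q) = Σ P(i) log₂(P(i)/Q(i))
  i=0: (3/8) × log₂((3/8)/(5/8)) = (3/8) × log₂(3/5) = -0.2764
  i=1: (5/8) × log₂((5/8)/(3/8)) = (5/8) × log₂(5/3) = 0.4606
D(P||Q) = -0.2764 + 0.4606
  = 0.1842 bits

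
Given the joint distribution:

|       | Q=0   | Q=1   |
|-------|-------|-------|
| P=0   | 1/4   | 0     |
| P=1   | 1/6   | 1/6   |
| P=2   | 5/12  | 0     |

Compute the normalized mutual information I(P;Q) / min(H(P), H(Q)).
Marginal P(P) (row sums):
  P(P=0) = 1/4 + 0 = 1/4
  P(P=1) = 1/6 + 1/6 = 1/3
  P(P=2) = 5/12 + 0 = 5/12
Marginal P(Q) (column sums):
  P(Q=0) = 1/4 + 1/6 + 5/12 = 5/6
  P(Q=1) = 0 + 1/6 + 0 = 1/6

H(P) = -[(1/4)·log₂(1/4) + (1/3)·log₂(1/3) + (5/12)·log₂(5/12)]
  = 0.5000 + 0.5283 + 0.5263
  = 1.5546 bits
H(Q) = -[(5/6)·log₂(5/6) + (1/6)·log₂(1/6)]
  = 0.2192 + 0.4308
  = 0.6500 bits
H(P,Q) = -[(1/4)·log₂(1/4) + (1/6)·log₂(1/6) + (1/6)·log₂(1/6) + (5/12)·log₂(5/12)]
  = 0.5000 + 0.4308 + 0.4308 + 0.5263
  = 1.8879 bits

I(P;Q) = H(P) + H(Q) - H(P,Q)
  = 1.5546 + 0.6500 - 1.8879
  = 0.3167 bits

min(H(P), H(Q)) = min(1.5546, 0.6500) = 0.6500 bits
Normalized MI = 0.3167 / 0.6500 = 0.4872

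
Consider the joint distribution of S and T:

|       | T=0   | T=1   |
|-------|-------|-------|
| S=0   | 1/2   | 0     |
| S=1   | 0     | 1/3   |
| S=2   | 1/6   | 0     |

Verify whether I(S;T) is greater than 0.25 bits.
Marginal P(S) (row sums):
  P(S=0) = 1/2 + 0 = 1/2
  P(S=1) = 0 + 1/3 = 1/3
  P(S=2) = 1/6 + 0 = 1/6
Marginal P(T) (column sums):
  P(T=0) = 1/2 + 0 + 1/6 = 2/3
  P(T=1) = 0 + 1/3 + 0 = 1/3

H(S) = -[(1/2)·log₂(1/2) + (1/3)·log₂(1/3) + (1/6)·log₂(1/6)]
  = 0.5000 + 0.5283 + 0.4308
  = 1.4591 bits
H(T) = -[(2/3)·log₂(2/3) + (1/3)·log₂(1/3)]
  = 0.3900 + 0.5283
  = 0.9183 bits
H(S,T) = -[(1/2)·log₂(1/2) + (1/3)·log₂(1/3) + (1/6)·log₂(1/6)]
  = 0.5000 + 0.5283 + 0.4308
  = 1.4591 bits

I(S;T) = H(S) + H(T) - H(S,T)
  = 1.4591 + 0.9183 - 1.4591
  = 0.9183 bits

Yes. I(S;T) = 0.9183 bits, which is > 0.25 bits.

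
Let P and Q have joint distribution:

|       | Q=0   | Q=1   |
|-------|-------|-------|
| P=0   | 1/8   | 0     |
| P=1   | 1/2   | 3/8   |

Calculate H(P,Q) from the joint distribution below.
H(P,Q) = -Σ P(P,Q) log₂ P(P,Q), summed over the non-zero cells:
H(P,Q) = -[(1/8)·log₂(1/8) + (1/2)·log₂(1/2) + (3/8)·log₂(3/8)]
  = 0.3750 + 0.5000 + 0.5306
  = 1.4056 bits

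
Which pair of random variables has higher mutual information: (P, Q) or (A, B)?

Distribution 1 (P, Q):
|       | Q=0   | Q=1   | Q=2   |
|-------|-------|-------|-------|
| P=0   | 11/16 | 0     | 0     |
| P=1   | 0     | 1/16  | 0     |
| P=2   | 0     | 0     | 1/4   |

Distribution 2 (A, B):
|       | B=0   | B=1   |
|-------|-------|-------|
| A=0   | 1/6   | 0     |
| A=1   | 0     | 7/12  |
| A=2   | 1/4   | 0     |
Distribution 1 (P, Q):
Marginal P(P) (row sums):
  P(P=0) = 11/16 + 0 + 0 = 11/16
  P(P=1) = 0 + 1/16 + 0 = 1/16
  P(P=2) = 0 + 0 + 1/4 = 1/4
Marginal P(Q) (column sums):
  P(Q=0) = 11/16 + 0 + 0 = 11/16
  P(Q=1) = 0 + 1/16 + 0 = 1/16
  P(Q=2) = 0 + 0 + 1/4 = 1/4

H(P) = -[(11/16)·log₂(11/16) + (1/16)·log₂(1/16) + (1/4)·log₂(1/4)]
  = 0.3716 + 0.2500 + 0.5000
  = 1.1216 bits
H(Q) = -[(11/16)·log₂(11/16) + (1/16)·log₂(1/16) + (1/4)·log₂(1/4)]
  = 0.3716 + 0.2500 + 0.5000
  = 1.1216 bits
H(P,Q) = -[(11/16)·log₂(11/16) + (1/16)·log₂(1/16) + (1/4)·log₂(1/4)]
  = 0.3716 + 0.2500 + 0.5000
  = 1.1216 bits

I(P;Q) = H(P) + H(Q) - H(P,Q)
  = 1.1216 + 1.1216 - 1.1216
  = 1.1216 bits

Distribution 2 (A, B):
Marginal P(A) (row sums):
  P(A=0) = 1/6 + 0 = 1/6
  P(A=1) = 0 + 7/12 = 7/12
  P(A=2) = 1/4 + 0 = 1/4
Marginal P(B) (column sums):
  P(B=0) = 1/6 + 0 + 1/4 = 5/12
  P(B=1) = 0 + 7/12 + 0 = 7/12

H(A) = -[(1/6)·log₂(1/6) + (7/12)·log₂(7/12) + (1/4)·log₂(1/4)]
  = 0.4308 + 0.4536 + 0.5000
  = 1.3844 bits
H(B) = -[(5/12)·log₂(5/12) + (7/12)·log₂(7/12)]
  = 0.5263 + 0.4536
  = 0.9799 bits
H(A,B) = -[(1/6)·log₂(1/6) + (7/12)·log₂(7/12) + (1/4)·log₂(1/4)]
  = 0.4308 + 0.4536 + 0.5000
  = 1.3844 bits

I(A;B) = H(A) + H(B) - H(A,B)
  = 1.3844 + 0.9799 - 1.3844
  = 0.9799 bits

I(P;Q) = 1.1216 bits > I(A;B) = 0.9799 bits, so (P, Q) has the higher mutual information (stronger dependence).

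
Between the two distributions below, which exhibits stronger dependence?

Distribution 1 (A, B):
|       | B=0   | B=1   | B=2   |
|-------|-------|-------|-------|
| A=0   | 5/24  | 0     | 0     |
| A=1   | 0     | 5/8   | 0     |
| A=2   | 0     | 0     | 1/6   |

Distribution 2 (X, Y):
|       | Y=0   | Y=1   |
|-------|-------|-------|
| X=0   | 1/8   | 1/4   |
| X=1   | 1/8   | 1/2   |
Distribution 1 (A, B):
Marginal P(A) (row sums):
  P(A=0) = 5/24 + 0 + 0 = 5/24
  P(A=1) = 0 + 5/8 + 0 = 5/8
  P(A=2) = 0 + 0 + 1/6 = 1/6
Marginal P(B) (column sums):
  P(B=0) = 5/24 + 0 + 0 = 5/24
  P(B=1) = 0 + 5/8 + 0 = 5/8
  P(B=2) = 0 + 0 + 1/6 = 1/6

H(A) = -[(5/24)·log₂(5/24) + (5/8)·log₂(5/8) + (1/6)·log₂(1/6)]
  = 0.4715 + 0.4238 + 0.4308
  = 1.3261 bits
H(B) = -[(5/24)·log₂(5/24) + (5/8)·log₂(5/8) + (1/6)·log₂(1/6)]
  = 0.4715 + 0.4238 + 0.4308
  = 1.3261 bits
H(A,B) = -[(5/24)·log₂(5/24) + (5/8)·log₂(5/8) + (1/6)·log₂(1/6)]
  = 0.4715 + 0.4238 + 0.4308
  = 1.3261 bits

I(A;B) = H(A) + H(B) - H(A,B)
  = 1.3261 + 1.3261 - 1.3261
  = 1.3261 bits

Distribution 2 (X, Y):
Marginal P(X) (row sums):
  P(X=0) = 1/8 + 1/4 = 3/8
  P(X=1) = 1/8 + 1/2 = 5/8
Marginal P(Y) (column sums):
  P(Y=0) = 1/8 + 1/8 = 1/4
  P(Y=1) = 1/4 + 1/2 = 3/4

H(X) = -[(3/8)·log₂(3/8) + (5/8)·log₂(5/8)]
  = 0.5306 + 0.4238
  = 0.9544 bits
H(Y) = -[(1/4)·log₂(1/4) + (3/4)·log₂(3/4)]
  = 0.5000 + 0.3113
  = 0.8113 bits
H(X,Y) = -[(1/8)·log₂(1/8) + (1/4)·log₂(1/4) + (1/8)·log₂(1/8) + (1/2)·log₂(1/2)]
  = 0.3750 + 0.5000 + 0.3750 + 0.5000
  = 1.7500 bits

I(X;Y) = H(X) + H(Y) - H(X,Y)
  = 0.9544 + 0.8113 - 1.7500
  = 0.0157 bits

I(A;B) = 1.3261 bits > I(X;Y) = 0.0157 bits, so (A, B) has the higher mutual information (stronger dependence).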